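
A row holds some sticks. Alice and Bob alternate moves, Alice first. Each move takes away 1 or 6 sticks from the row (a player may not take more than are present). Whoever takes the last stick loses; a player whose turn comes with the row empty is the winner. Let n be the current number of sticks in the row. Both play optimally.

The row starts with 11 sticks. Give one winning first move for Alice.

Compute win/loss labels from the base case upward. A position with no move is W. Any other position is W if it can reach an L in one move, else L.
n=0: no move; the opponent has just taken the last stick and therefore loses → W
n=1: the only move is to 0(W), a W ⇒ L
n=2: can move to 1, which is L ⇒ W
n=3: the only move is to 2(W), a W ⇒ L
n=4: can move to 3, which is L ⇒ W
n=5: the only move is to 4(W), a W ⇒ L
n=6: can move to 5, which is L ⇒ W
n=7: can move to 1, which is L ⇒ W
n=8: moves to 7(W), 2(W); every one is W ⇒ L
n=9: can move to 8, which is L ⇒ W
n=10: moves to 9(W), 4(W); every one is W ⇒ L
n=11: can move to 10, which is L ⇒ W
From 11, the L positions reachable in one move are: 10, 5. Any move reaching one of these is winning.

Remove 1, leaving 10.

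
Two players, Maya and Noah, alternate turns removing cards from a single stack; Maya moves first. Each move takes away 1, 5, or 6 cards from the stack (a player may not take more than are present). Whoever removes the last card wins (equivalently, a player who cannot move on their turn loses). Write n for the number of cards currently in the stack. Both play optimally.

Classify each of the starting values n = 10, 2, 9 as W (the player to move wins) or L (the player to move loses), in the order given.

10: W, 2: L, 9: W

Work bottom-up. With no move the player to move loses. Otherwise the position is W if at least one move leads to an L position for the opponent, and L if every move leads to a W.
n=0: no move → L
n=1: can move to 0, which is L ⇒ W
n=2: the only move is to 1(W), a W ⇒ L
n=3: can move to 2, which is L ⇒ W
n=4: the only move is to 3(W), a W ⇒ L
n=5: can move to 4, which is L ⇒ W
n=6: can move to 0, which is L ⇒ W
n=7: can move to 2, which is L ⇒ W
n=8: can move to 2, which is L ⇒ W
n=9: can move to 4, which is L ⇒ W
n=10: can move to 4, which is L ⇒ W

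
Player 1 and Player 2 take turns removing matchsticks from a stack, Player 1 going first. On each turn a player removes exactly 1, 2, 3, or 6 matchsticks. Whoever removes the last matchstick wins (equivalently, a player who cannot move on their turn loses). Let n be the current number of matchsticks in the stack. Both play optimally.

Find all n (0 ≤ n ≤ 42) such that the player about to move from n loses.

Work bottom-up. With no move the player to move loses. Otherwise the position is W if at least one move leads to an L position for the opponent, and L if every move leads to a W.
n=0: no move → L
n=1: can move to 0, which is L ⇒ W
n=2: can move to 0, which is L ⇒ W
n=3: can move to 0, which is L ⇒ W
n=4: moves to 3(W), 2(W), 1(W); every one is W ⇒ L
n=5: can move to 4, which is L ⇒ W
n=6: can move to 4, which is L ⇒ W
n=7: can move to 4, which is L ⇒ W
n=8: moves to 7(W), 6(W), 5(W), 2(W); every one is W ⇒ L
n=9: can move to 8, which is L ⇒ W
n=10: can move to 8, which is L ⇒ W
n=11: can move to 8, which is L ⇒ W
n=12: moves to 11(W), 10(W), 9(W), 6(W); every one is W ⇒ L
n=13: can move to 12, which is L ⇒ W
n=14: can move to 12, which is L ⇒ W
n=15: can move to 12, which is L ⇒ W
n=16: moves to 15(W), 14(W), 13(W), 10(W); every one is W ⇒ L
n=17: can move to 16, which is L ⇒ W
n=18: can move to 16, which is L ⇒ W
n=19: can move to 16, which is L ⇒ W
n=20: moves to 19(W), 18(W), 17(W), 14(W); every one is W ⇒ L
n=21: can move to 20, which is L ⇒ W
n=22: can move to 20, which is L ⇒ W
n=23: can move to 20, which is L ⇒ W
n=24: moves to 23(W), 22(W), 21(W), 18(W); every one is W ⇒ L
n=25: can move to 24, which is L ⇒ W
n=26: can move to 24, which is L ⇒ W
n=27: can move to 24, which is L ⇒ W
n=28: moves to 27(W), 26(W), 25(W), 22(W); every one is W ⇒ L
n=29: can move to 28, which is L ⇒ W
n=30: can move to 28, which is L ⇒ W
n=31: can move to 28, which is L ⇒ W
n=32: moves to 31(W), 30(W), 29(W), 26(W); every one is W ⇒ L
n=33: can move to 32, which is L ⇒ W
n=34: can move to 32, which is L ⇒ W
n=35: can move to 32, which is L ⇒ W
n=36: moves to 35(W), 34(W), 33(W), 30(W); every one is W ⇒ L
n=37: can move to 36, which is L ⇒ W
n=38: can move to 36, which is L ⇒ W
n=39: can move to 36, which is L ⇒ W
n=40: moves to 39(W), 38(W), 37(W), 34(W); every one is W ⇒ L
n=41: can move to 40, which is L ⇒ W
n=42: can move to 40, which is L ⇒ W
Reading off the rows marked L gives the requested list; there are 11 such values of n.

0, 4, 8, 12, 16, 20, 24, 28, 32, 36, 40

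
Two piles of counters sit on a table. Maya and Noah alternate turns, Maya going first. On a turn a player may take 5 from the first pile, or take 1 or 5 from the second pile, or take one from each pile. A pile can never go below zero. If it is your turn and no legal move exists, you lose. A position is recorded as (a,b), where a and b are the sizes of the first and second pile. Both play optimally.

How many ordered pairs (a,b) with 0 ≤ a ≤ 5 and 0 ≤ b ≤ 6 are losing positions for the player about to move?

Label each position W (a win for the player to move) or L (a loss). A position with no legal move is L; any other position is W exactly when some move reaches an L, and L when every move reaches a W.
Every move lowers a or b (never raises either), so fill the grid row by row in increasing a, and left to right within a row: each cell's successors are then already labelled.
      b=0  b=1  b=2  b=3  b=4  b=5  b=6
a=0:    L    W    L    W    L    W    L
a=1:    L    W    L    W    L    W    L
a=2:    L    W    L    W    L    W    L
a=3:    L    W    L    W    L    W    L
a=4:    L    W    L    W    L    W    L
a=5:    W    W    W    W    W    W    W
Cells with no legal move (terminal, hence L): (0,0), (1,0), (2,0), (3,0), (4,0).
The remaining L cells, each justified by listing all of its moves:
(0,2): only reaches (0,1)(W), which is W → L
(0,4): only reaches (0,3)(W), which is W → L
(0,6): only reaches (0,5)(W), (0,1)(W), all W → L
(1,2): only reaches (1,1)(W), (0,1)(W), all W → L
(1,4): only reaches (1,3)(W), (0,3)(W), all W → L
(1,6): only reaches (1,5)(W), (1,1)(W), (0,5)(W), all W → L
(2,2): only reaches (2,1)(W), (1,1)(W), all W → L
(2,4): only reaches (2,3)(W), (1,3)(W), all W → L
(2,6): only reaches (2,5)(W), (2,1)(W), (1,5)(W), all W → L
(3,2): only reaches (3,1)(W), (2,1)(W), all W → L
(3,4): only reaches (3,3)(W), (2,3)(W), all W → L
(3,6): only reaches (3,5)(W), (3,1)(W), (2,5)(W), all W → L
(4,2): only reaches (4,1)(W), (3,1)(W), all W → L
(4,4): only reaches (4,3)(W), (3,3)(W), all W → L
(4,6): only reaches (4,5)(W), (4,1)(W), (3,5)(W), all W → L
Every other cell has at least one move into one of the L cells above, so it is W.
L cells per row: a=0: 4, a=1: 4, a=2: 4, a=3: 4, a=4: 4, a=5: 0; total 20.

20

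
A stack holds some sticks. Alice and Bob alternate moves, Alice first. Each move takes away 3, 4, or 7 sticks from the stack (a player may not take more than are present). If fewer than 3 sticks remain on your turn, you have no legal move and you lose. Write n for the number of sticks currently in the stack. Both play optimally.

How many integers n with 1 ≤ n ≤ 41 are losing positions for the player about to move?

13

Positions with no move are L. A position that does have a move is losing for the player to move precisely when every available move leads to a winning position for the opponent. Fill in the labels:
n=0: no move → L
n=1: no move → L
n=2: no move → L
n=3: W (go to 0, an L position)
n=4: W (go to 1, an L position)
n=5: W (go to 2, an L position)
n=6: W (go to 2, an L position)
n=7: W (go to 0, an L position)
n=8: W (go to 1, an L position)
n=9: W (go to 2, an L position)
n=10: L (options 7(W), 6(W), 3(W) are all W)
n=11: L (options 8(W), 7(W), 4(W) are all W)
n=12: L (options 9(W), 8(W), 5(W) are all W)
n=13: W (go to 10, an L position)
n=14: W (go to 11, an L position)
n=15: W (go to 12, an L position)
n=16: W (go to 12, an L position)
n=17: W (go to 10, an L position)
n=18: W (go to 11, an L position)
n=19: W (go to 12, an L position)
n=20: L (options 17(W), 16(W), 13(W) are all W)
n=21: L (options 18(W), 17(W), 14(W) are all W)
n=22: L (options 19(W), 18(W), 15(W) are all W)
n=23: W (go to 20, an L position)
n=24: W (go to 21, an L position)
n=25: W (go to 22, an L position)
n=26: W (go to 22, an L position)
n=27: W (go to 20, an L position)
n=28: W (go to 21, an L position)
n=29: W (go to 22, an L position)
n=30: L (options 27(W), 26(W), 23(W) are all W)
n=31: L (options 28(W), 27(W), 24(W) are all W)
n=32: L (options 29(W), 28(W), 25(W) are all W)
n=33: W (go to 30, an L position)
n=34: W (go to 31, an L position)
n=35: W (go to 32, an L position)
n=36: W (go to 32, an L position)
n=37: W (go to 30, an L position)
n=38: W (go to 31, an L position)
n=39: W (go to 32, an L position)
n=40: L (options 37(W), 36(W), 33(W) are all W)
n=41: L (options 38(W), 37(W), 34(W) are all W)
L entries with 1 ≤ n ≤ 41 (n=0 is outside the asked range and is not counted): n = 1, 2, 10, 11, 12, 20, 21, 22, 30, 31, 32, 40, 41; that makes 13.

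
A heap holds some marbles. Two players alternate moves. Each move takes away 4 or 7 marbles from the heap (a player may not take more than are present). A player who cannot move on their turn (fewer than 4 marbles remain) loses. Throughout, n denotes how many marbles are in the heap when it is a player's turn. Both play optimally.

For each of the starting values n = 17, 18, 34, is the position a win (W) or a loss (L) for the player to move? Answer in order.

17: W, 18: W, 34: L

Classify positions by backward induction: terminal positions (no move available) are L. From any other position, the mover wins iff some move reaches an L.
n=0: no move → L
n=1: no move → L
n=2: no move → L
n=3: no move → L
n=4: reaches L-position 0 → W
n=5: reaches L-position 1 → W
n=6: reaches L-position 2 → W
n=7: reaches L-position 3 → W
n=8: reaches L-position 1 → W
n=9: reaches L-position 2 → W
n=10: reaches L-position 3 → W
n=11: only reaches 7(W), 4(W), all W → L
n=12: only reaches 8(W), 5(W), all W → L
n=13: only reaches 9(W), 6(W), all W → L
n=14: only reaches 10(W), 7(W), all W → L
n=15: reaches L-position 11 → W
n=16: reaches L-position 12 → W
n=17: reaches L-position 13 → W
n=18: reaches L-position 14 → W
n=19: reaches L-position 12 → W
n=20: reaches L-position 13 → W
n=21: reaches L-position 14 → W
n=22: only reaches 18(W), 15(W), all W → L
n=23: only reaches 19(W), 16(W), all W → L
n=24: only reaches 20(W), 17(W), all W → L
n=25: only reaches 21(W), 18(W), all W → L
n=26: reaches L-position 22 → W
n=27: reaches L-position 23 → W
n=28: reaches L-position 24 → W
n=29: reaches L-position 25 → W
n=30: reaches L-position 23 → W
n=31: reaches L-position 24 → W
n=32: reaches L-position 25 → W
n=33: only reaches 29(W), 26(W), all W → L
n=34: only reaches 30(W), 27(W), all W → L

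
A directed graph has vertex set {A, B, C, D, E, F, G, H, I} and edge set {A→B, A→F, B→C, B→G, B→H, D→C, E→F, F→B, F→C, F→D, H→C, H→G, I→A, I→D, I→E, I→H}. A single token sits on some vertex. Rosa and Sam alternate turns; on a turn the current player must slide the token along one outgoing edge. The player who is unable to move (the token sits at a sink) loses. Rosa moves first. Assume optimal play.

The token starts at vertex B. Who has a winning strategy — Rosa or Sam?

Rosa wins.

Work bottom-up. With no move the player to move loses. Otherwise the position is W if at least one move leads to an L position for the opponent, and L if every move leads to a W.
Every edge goes from a vertex to one that appears earlier in the order G, C, H, B, D, F, A, E, I, so processing vertices in that order labels each vertex after all of its successors.
G: no outgoing edge → L
C: no outgoing edge → L
H: reaches L-position C → W
B: reaches L-position C → W
D: reaches L-position C → W
F: reaches L-position C → W
A: only reaches F(W), B(W), all W → L
E: only reaches F(W), which is W → L
I: reaches L-position E → W
The starting position B is W: Rosa should move to C, handing over an L position.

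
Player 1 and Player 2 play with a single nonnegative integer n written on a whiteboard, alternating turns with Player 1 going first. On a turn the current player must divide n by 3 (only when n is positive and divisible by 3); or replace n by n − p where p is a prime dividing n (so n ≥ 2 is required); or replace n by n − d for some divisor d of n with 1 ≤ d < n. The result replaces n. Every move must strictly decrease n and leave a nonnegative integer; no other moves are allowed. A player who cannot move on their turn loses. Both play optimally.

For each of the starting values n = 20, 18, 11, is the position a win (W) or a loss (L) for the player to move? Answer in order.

Work bottom-up. With no move the player to move loses. Otherwise the position is W if at least one move leads to an L position for the opponent, and L if every move leads to a W.
n=0: no move → L
n=1: no move → L
n=2: W (go to 0, an L position)
n=3: W (go to 0, an L position)
n=4: L (options 2(W), 3(W) are all W)
n=5: W (go to 0, an L position)
n=6: W (go to 4, an L position)
n=7: W (go to 0, an L position)
n=8: W (go to 4, an L position)
n=9: L (options 3(W), 6(W), 8(W) are all W)
n=10: W (go to 9, an L position)
n=11: W (go to 0, an L position)
n=12: W (go to 4, an L position)
n=13: W (go to 0, an L position)
n=14: L (options 7(W), 12(W), 13(W) are all W)
n=15: W (go to 14, an L position)
n=16: W (go to 14, an L position)
n=17: W (go to 0, an L position)
n=18: W (go to 9, an L position)
n=19: W (go to 0, an L position)
n=20: L (options 10(W), 15(W), 16(W), 18(W), 19(W) are all W)

20: L, 18: W, 11: W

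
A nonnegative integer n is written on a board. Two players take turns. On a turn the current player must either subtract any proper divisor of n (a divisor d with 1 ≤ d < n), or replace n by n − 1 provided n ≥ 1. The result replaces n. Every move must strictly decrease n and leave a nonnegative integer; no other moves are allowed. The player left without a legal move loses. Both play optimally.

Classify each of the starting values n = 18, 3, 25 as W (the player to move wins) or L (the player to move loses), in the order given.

18: W, 3: W, 25: L

Build the W/L table. Terminal = L. A non-terminal position is W if it has a move to some L; otherwise it is L.
n=0: no move → L
n=1: can move to 0, which is L ⇒ W
n=2: the only move is to 1(W), a W ⇒ L
n=3: can move to 2, which is L ⇒ W
n=4: can move to 2, which is L ⇒ W
n=5: the only move is to 4(W), a W ⇒ L
n=6: can move to 5, which is L ⇒ W
n=7: the only move is to 6(W), a W ⇒ L
n=8: can move to 7, which is L ⇒ W
n=9: moves to 6(W), 8(W); every one is W ⇒ L
n=10: can move to 5, which is L ⇒ W
n=11: the only move is to 10(W), a W ⇒ L
n=12: can move to 9, which is L ⇒ W
n=13: the only move is to 12(W), a W ⇒ L
n=14: can move to 7, which is L ⇒ W
n=15: moves to 10(W), 12(W), 14(W); every one is W ⇒ L
n=16: can move to 15, which is L ⇒ W
n=17: the only move is to 16(W), a W ⇒ L
n=18: can move to 9, which is L ⇒ W
n=19: the only move is to 18(W), a W ⇒ L
n=20: can move to 15, which is L ⇒ W
n=21: moves to 14(W), 18(W), 20(W); every one is W ⇒ L
n=22: can move to 11, which is L ⇒ W
n=23: the only move is to 22(W), a W ⇒ L
n=24: can move to 21, which is L ⇒ W
n=25: moves to 20(W), 24(W); every one is W ⇒ L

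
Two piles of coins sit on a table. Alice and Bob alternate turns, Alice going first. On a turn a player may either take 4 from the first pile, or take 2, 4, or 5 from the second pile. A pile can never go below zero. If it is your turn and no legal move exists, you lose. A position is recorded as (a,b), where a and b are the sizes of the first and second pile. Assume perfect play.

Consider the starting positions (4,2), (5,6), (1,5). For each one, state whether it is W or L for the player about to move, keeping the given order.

Use the standard recursion: the mover loses at a terminal position; elsewhere, the mover wins exactly when some move hands the opponent an L position.
No move ever increases a pile, so every position that can arise here has a ≤ 5 and b ≤ 6; it is enough to label the cells with 0 ≤ a ≤ 5 and 0 ≤ b ≤ 6.
Every move lowers a or b (never raises either), so fill the grid row by row in increasing a, and left to right within a row: each cell's successors are then already labelled.
      b=0  b=1  b=2  b=3  b=4  b=5  b=6
a=0:    L    L    W    W    W    W    W
a=1:    L    L    W    W    W    W    W
a=2:    L    L    W    W    W    W    W
a=3:    L    L    W    W    W    W    W
a=4:    W    W    L    L    W    W    W
a=5:    W    W    L    L    W    W    W
Cells with no legal move (terminal, hence L): (0,0), (0,1), (1,0), (1,1), (2,0), (2,1), (3,0), (3,1).
The remaining L cells, each justified by listing all of its moves:
(4,2): only reaches (0,2)(W), (4,0)(W), all W → L
(4,3): only reaches (0,3)(W), (4,1)(W), all W → L
(5,2): only reaches (1,2)(W), (5,0)(W), all W → L
(5,3): only reaches (1,3)(W), (5,1)(W), all W → L
Every other cell has at least one move into one of the L cells above, so it is W.
(4,2): one of the L cells justified above, so L
(5,6): the move to (5,2) reaches an L cell, so W
(1,5): the move to (1,1) reaches an L cell, so W

(4,2): L, (5,6): W, (1,5): W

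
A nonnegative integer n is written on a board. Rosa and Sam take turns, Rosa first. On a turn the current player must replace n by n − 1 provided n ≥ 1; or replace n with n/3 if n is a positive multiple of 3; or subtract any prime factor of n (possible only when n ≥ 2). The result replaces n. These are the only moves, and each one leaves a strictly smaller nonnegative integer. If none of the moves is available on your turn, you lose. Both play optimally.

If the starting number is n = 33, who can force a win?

Compute win/loss labels from the base case upward. A position with no move is L. Any other position is W if it can reach an L in one move, else L.
n=0: no move → L
n=1: W (go to 0, an L position)
n=2: W (go to 0, an L position)
n=3: W (go to 0, an L position)
n=4: L (options 2(W), 3(W) are all W)
n=5: W (go to 0, an L position)
n=6: W (go to 4, an L position)
n=7: W (go to 0, an L position)
n=8: L (options 6(W), 7(W) are all W)
n=9: W (go to 8, an L position)
n=10: W (go to 8, an L position)
n=11: W (go to 0, an L position)
n=12: W (go to 4, an L position)
n=13: W (go to 0, an L position)
n=14: L (options 7(W), 12(W), 13(W) are all W)
n=15: W (go to 14, an L position)
n=16: W (go to 14, an L position)
n=17: W (go to 0, an L position)
n=18: L (options 6(W), 15(W), 16(W), 17(W) are all W)
n=19: W (go to 0, an L position)
n=20: W (go to 18, an L position)
n=21: W (go to 14, an L position)
n=22: L (options 11(W), 20(W), 21(W) are all W)
n=23: W (go to 0, an L position)
n=24: W (go to 8, an L position)
n=25: L (options 20(W), 24(W) are all W)
n=26: W (go to 25, an L position)
n=27: L (options 9(W), 24(W), 26(W) are all W)
n=28: W (go to 27, an L position)
n=29: W (go to 0, an L position)
n=30: W (go to 25, an L position)
n=31: W (go to 0, an L position)
n=32: L (options 30(W), 31(W) are all W)
n=33: W (go to 22, an L position)
From 33 Rosa can move to 22, reaching an L position.

Rosa wins.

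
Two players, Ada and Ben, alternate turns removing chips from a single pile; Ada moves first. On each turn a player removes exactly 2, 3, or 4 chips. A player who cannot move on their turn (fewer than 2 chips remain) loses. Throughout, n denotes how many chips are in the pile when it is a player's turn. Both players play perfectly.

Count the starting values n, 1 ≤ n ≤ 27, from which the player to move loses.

9

Classify positions by backward induction: terminal positions (no move available) are L. From any other position, the mover wins iff some move reaches an L.
n=0: no move → L
n=1: no move → L
n=2: W (go to 0, an L position)
n=3: W (go to 1, an L position)
n=4: W (go to 1, an L position)
n=5: W (go to 1, an L position)
n=6: L (options 4(W), 3(W), 2(W) are all W)
n=7: L (options 5(W), 4(W), 3(W) are all W)
n=8: W (go to 6, an L position)
n=9: W (go to 7, an L position)
n=10: W (go to 7, an L position)
n=11: W (go to 7, an L position)
n=12: L (options 10(W), 9(W), 8(W) are all W)
n=13: L (options 11(W), 10(W), 9(W) are all W)
n=14: W (go to 12, an L position)
n=15: W (go to 13, an L position)
n=16: W (go to 13, an L position)
n=17: W (go to 13, an L position)
n=18: L (options 16(W), 15(W), 14(W) are all W)
n=19: L (options 17(W), 16(W), 15(W) are all W)
n=20: W (go to 18, an L position)
n=21: W (go to 19, an L position)
n=22: W (go to 19, an L position)
n=23: W (go to 19, an L position)
n=24: L (options 22(W), 21(W), 20(W) are all W)
n=25: L (options 23(W), 22(W), 21(W) are all W)
n=26: W (go to 24, an L position)
n=27: W (go to 25, an L position)
L entries with 1 ≤ n ≤ 27 (n=0 is outside the asked range and is not counted): n = 1, 6, 7, 12, 13, 18, 19, 24, 25; that makes 9.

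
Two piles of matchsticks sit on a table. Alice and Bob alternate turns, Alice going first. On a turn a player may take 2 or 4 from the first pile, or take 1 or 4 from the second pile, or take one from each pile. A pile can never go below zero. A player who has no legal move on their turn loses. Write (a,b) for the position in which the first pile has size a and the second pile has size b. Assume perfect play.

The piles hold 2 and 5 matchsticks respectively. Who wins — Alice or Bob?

Compute win/loss labels from the base case upward. A position with no move is L. Any other position is W if it can reach an L in one move, else L.
No move ever increases a pile, so every position that can arise here has a ≤ 2 and b ≤ 5; it is enough to label the cells with 0 ≤ a ≤ 2 and 0 ≤ b ≤ 5.
Every move lowers a or b (never raises either), so fill the grid row by row in increasing a, and left to right within a row: each cell's successors are then already labelled.
      b=0  b=1  b=2  b=3  b=4  b=5
a=0:    L    W    L    W    W    L
a=1:    L    W    L    W    W    L
a=2:    W    W    W    W    L    W
Cells with no legal move (terminal, hence L): (0,0), (1,0).
The remaining L cells, each justified by listing all of its moves:
(0,2): only reaches (0,1)(W), which is W → L
(0,5): only reaches (0,4)(W), (0,1)(W), all W → L
(1,2): only reaches (1,1)(W), (0,1)(W), all W → L
(1,5): only reaches (1,4)(W), (1,1)(W), (0,4)(W), all W → L
(2,4): only reaches (0,4)(W), (2,3)(W), (2,0)(W), (1,3)(W), all W → L
Every other cell has at least one move into one of the L cells above, so it is W.
From (2,5) Alice can move to (0,5), reaching an L position.

Alice wins.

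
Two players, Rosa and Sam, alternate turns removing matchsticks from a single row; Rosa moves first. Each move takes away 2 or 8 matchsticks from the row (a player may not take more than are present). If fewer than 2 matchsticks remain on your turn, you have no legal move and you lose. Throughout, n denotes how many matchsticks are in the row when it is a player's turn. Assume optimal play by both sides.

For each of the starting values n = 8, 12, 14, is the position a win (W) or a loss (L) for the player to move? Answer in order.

Positions with no move are L. A position that does have a move is losing for the player to move precisely when every available move leads to a winning position for the opponent. Fill in the labels:
n=0: no move → L
n=1: no move → L
n=2: can move to 0, which is L ⇒ W
n=3: can move to 1, which is L ⇒ W
n=4: the only move is to 2(W), a W ⇒ L
n=5: the only move is to 3(W), a W ⇒ L
n=6: can move to 4, which is L ⇒ W
n=7: can move to 5, which is L ⇒ W
n=8: can move to 0, which is L ⇒ W
n=9: can move to 1, which is L ⇒ W
n=10: moves to 8(W), 2(W); every one is W ⇒ L
n=11: moves to 9(W), 3(W); every one is W ⇒ L
n=12: can move to 10, which is L ⇒ W
n=13: can move to 11, which is L ⇒ W
n=14: moves to 12(W), 6(W); every one is W ⇒ L

8: W, 12: W, 14: L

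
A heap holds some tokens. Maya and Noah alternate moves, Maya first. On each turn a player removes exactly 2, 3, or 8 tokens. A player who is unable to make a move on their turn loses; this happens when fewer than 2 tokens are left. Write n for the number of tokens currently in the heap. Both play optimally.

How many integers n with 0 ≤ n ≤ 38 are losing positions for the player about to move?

Build the W/L table. Terminal = L. A non-terminal position is W if it has a move to some L; otherwise it is L.
n=0: no move → L
n=1: no move → L
n=2: can move to 0, which is L ⇒ W
n=3: can move to 1, which is L ⇒ W
n=4: can move to 1, which is L ⇒ W
n=5: moves to 3(W), 2(W); every one is W ⇒ L
n=6: moves to 4(W), 3(W); every one is W ⇒ L
n=7: can move to 5, which is L ⇒ W
n=8: can move to 6, which is L ⇒ W
n=9: can move to 6, which is L ⇒ W
n=10: moves to 8(W), 7(W), 2(W); every one is W ⇒ L
n=11: moves to 9(W), 8(W), 3(W); every one is W ⇒ L
n=12: can move to 10, which is L ⇒ W
n=13: can move to 11, which is L ⇒ W
n=14: can move to 11, which is L ⇒ W
n=15: moves to 13(W), 12(W), 7(W); every one is W ⇒ L
n=16: moves to 14(W), 13(W), 8(W); every one is W ⇒ L
n=17: can move to 15, which is L ⇒ W
n=18: can move to 16, which is L ⇒ W
n=19: can move to 16, which is L ⇒ W
n=20: moves to 18(W), 17(W), 12(W); every one is W ⇒ L
n=21: moves to 19(W), 18(W), 13(W); every one is W ⇒ L
n=22: can move to 20, which is L ⇒ W
n=23: can move to 21, which is L ⇒ W
n=24: can move to 21, which is L ⇒ W
n=25: moves to 23(W), 22(W), 17(W); every one is W ⇒ L
n=26: moves to 24(W), 23(W), 18(W); every one is W ⇒ L
n=27: can move to 25, which is L ⇒ W
n=28: can move to 26, which is L ⇒ W
n=29: can move to 26, which is L ⇒ W
n=30: moves to 28(W), 27(W), 22(W); every one is W ⇒ L
n=31: moves to 29(W), 28(W), 23(W); every one is W ⇒ L
n=32: can move to 30, which is L ⇒ W
n=33: can move to 31, which is L ⇒ W
n=34: can move to 31, which is L ⇒ W
n=35: moves to 33(W), 32(W), 27(W); every one is W ⇒ L
n=36: moves to 34(W), 33(W), 28(W); every one is W ⇒ L
n=37: can move to 35, which is L ⇒ W
n=38: can move to 36, which is L ⇒ W
L entries with 0 ≤ n ≤ 38: n = 0, 1, 5, 6, 10, 11, 15, 16, 20, 21, 25, 26, 30, 31, 35, 36; that makes 16.

16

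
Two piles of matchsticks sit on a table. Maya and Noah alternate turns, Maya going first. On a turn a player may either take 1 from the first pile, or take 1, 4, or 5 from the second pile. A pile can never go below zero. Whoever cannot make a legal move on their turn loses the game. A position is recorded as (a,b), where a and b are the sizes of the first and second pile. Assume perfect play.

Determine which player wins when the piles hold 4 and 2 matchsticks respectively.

Noah wins.

Label each position W (a win for the player to move) or L (a loss). A position with no legal move is L; any other position is W exactly when some move reaches an L, and L when every move reaches a W.
No move ever increases a pile, so every position that can arise here has a ≤ 4 and b ≤ 2; it is enough to label the cells with 0 ≤ a ≤ 4 and 0 ≤ b ≤ 2.
Every move lowers a or b (never raises either), so fill the grid row by row in increasing a, and left to right within a row: each cell's successors are then already labelled.
      b=0  b=1  b=2
a=0:    L    W    L
a=1:    W    L    W
a=2:    L    W    L
a=3:    W    L    W
a=4:    L    W    L
Cells with no legal move (terminal, hence L): (0,0).
The remaining L cells, each justified by listing all of its moves:
(0,2): →(0,1)(W) only, which is W, so L
(1,1): →(0,1)(W), (1,0)(W) — all W, so L
(2,0): →(1,0)(W) only, which is W, so L
(2,2): →(1,2)(W), (2,1)(W) — all W, so L
(3,1): →(2,1)(W), (3,0)(W) — all W, so L
(4,0): →(3,0)(W) only, which is W, so L
(4,2): →(3,2)(W), (4,1)(W) — all W, so L
Every other cell has at least one move into one of the L cells above, so it is W.
The starting position (4,2) is L: whatever Maya does, the opponent receives a W position.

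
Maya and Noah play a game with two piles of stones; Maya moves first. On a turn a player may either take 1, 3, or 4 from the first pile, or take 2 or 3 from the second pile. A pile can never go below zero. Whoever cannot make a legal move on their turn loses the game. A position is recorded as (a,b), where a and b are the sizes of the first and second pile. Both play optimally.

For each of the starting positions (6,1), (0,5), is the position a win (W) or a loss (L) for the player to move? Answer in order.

Classify positions by backward induction: terminal positions (no move available) are L. From any other position, the mover wins iff some move reaches an L.
No move ever increases a pile, so every position that can arise here has a ≤ 6 and b ≤ 5; it is enough to label the cells with 0 ≤ a ≤ 6 and 0 ≤ b ≤ 5.
Every move lowers a or b (never raises either), so fill the grid row by row in increasing a, and left to right within a row: each cell's successors are then already labelled.
      b=0  b=1  b=2  b=3  b=4  b=5
a=0:    L    L    W    W    W    L
a=1:    W    W    L    L    W    W
a=2:    L    L    W    W    W    L
a=3:    W    W    L    L    W    W
a=4:    W    W    W    W    L    W
a=5:    W    W    W    W    W    W
a=6:    W    W    W    W    L    W
Cells with no legal move (terminal, hence L): (0,0), (0,1).
The remaining L cells, each justified by listing all of its moves:
(0,5): moves to (0,3)(W), (0,2)(W); every one is W ⇒ L
(1,2): moves to (0,2)(W), (1,0)(W); every one is W ⇒ L
(1,3): moves to (0,3)(W), (1,1)(W), (1,0)(W); every one is W ⇒ L
(2,0): the only move is to (1,0)(W), a W ⇒ L
(2,1): the only move is to (1,1)(W), a W ⇒ L
(2,5): moves to (1,5)(W), (2,3)(W), (2,2)(W); every one is W ⇒ L
(3,2): moves to (2,2)(W), (0,2)(W), (3,0)(W); every one is W ⇒ L
(3,3): moves to (2,3)(W), (0,3)(W), (3,1)(W), (3,0)(W); every one is W ⇒ L
(4,4): moves to (3,4)(W), (1,4)(W), (0,4)(W), (4,2)(W), (4,1)(W); every one is W ⇒ L
(6,4): moves to (5,4)(W), (3,4)(W), (2,4)(W), (6,2)(W), (6,1)(W); every one is W ⇒ L
Every other cell has at least one move into one of the L cells above, so it is W.
(6,1): the move to (2,1) reaches an L cell, so W
(0,5): one of the L cells justified above, so L

(6,1): W, (0,5): L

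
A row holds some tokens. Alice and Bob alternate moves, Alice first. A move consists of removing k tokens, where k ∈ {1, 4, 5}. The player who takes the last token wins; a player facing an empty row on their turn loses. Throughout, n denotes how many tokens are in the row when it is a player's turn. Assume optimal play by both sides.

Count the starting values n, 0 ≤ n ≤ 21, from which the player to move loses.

6

Work bottom-up. With no move the player to move loses. Otherwise the position is W if at least one move leads to an L position for the opponent, and L if every move leads to a W.
n=0: no move → L
n=1: reaches L-position 0 → W
n=2: only reaches 1(W), which is W → L
n=3: reaches L-position 2 → W
n=4: reaches L-position 0 → W
n=5: reaches L-position 0 → W
n=6: reaches L-position 2 → W
n=7: reaches L-position 2 → W
n=8: only reaches 7(W), 4(W), 3(W), all W → L
n=9: reaches L-position 8 → W
n=10: only reaches 9(W), 6(W), 5(W), all W → L
n=11: reaches L-position 10 → W
n=12: reaches L-position 8 → W
n=13: reaches L-position 8 → W
n=14: reaches L-position 10 → W
n=15: reaches L-position 10 → W
n=16: only reaches 15(W), 12(W), 11(W), all W → L
n=17: reaches L-position 16 → W
n=18: only reaches 17(W), 14(W), 13(W), all W → L
n=19: reaches L-position 18 → W
n=20: reaches L-position 16 → W
n=21: reaches L-position 16 → W
L entries with 0 ≤ n ≤ 21: n = 0, 2, 8, 10, 16, 18; that makes 6.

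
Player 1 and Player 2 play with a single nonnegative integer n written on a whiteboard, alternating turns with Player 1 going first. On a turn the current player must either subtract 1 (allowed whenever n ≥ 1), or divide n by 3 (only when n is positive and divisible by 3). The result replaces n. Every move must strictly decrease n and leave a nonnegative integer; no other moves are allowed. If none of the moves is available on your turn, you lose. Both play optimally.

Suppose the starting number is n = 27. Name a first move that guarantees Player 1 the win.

Classify positions by backward induction: terminal positions (no move available) are L. From any other position, the mover wins iff some move reaches an L.
n=0: no move → L
n=1: can move to 0, which is L ⇒ W
n=2: the only move is to 1(W), a W ⇒ L
n=3: can move to 2, which is L ⇒ W
n=4: the only move is to 3(W), a W ⇒ L
n=5: can move to 4, which is L ⇒ W
n=6: can move to 2, which is L ⇒ W
n=7: the only move is to 6(W), a W ⇒ L
n=8: can move to 7, which is L ⇒ W
n=9: moves to 3(W), 8(W); every one is W ⇒ L
n=10: can move to 9, which is L ⇒ W
n=11: the only move is to 10(W), a W ⇒ L
n=12: can move to 4, which is L ⇒ W
n=13: the only move is to 12(W), a W ⇒ L
n=14: can move to 13, which is L ⇒ W
n=15: moves to 5(W), 14(W); every one is W ⇒ L
n=16: can move to 15, which is L ⇒ W
n=17: the only move is to 16(W), a W ⇒ L
n=18: can move to 17, which is L ⇒ W
n=19: the only move is to 18(W), a W ⇒ L
n=20: can move to 19, which is L ⇒ W
n=21: can move to 7, which is L ⇒ W
n=22: the only move is to 21(W), a W ⇒ L
n=23: can move to 22, which is L ⇒ W
n=24: moves to 8(W), 23(W); every one is W ⇒ L
n=25: can move to 24, which is L ⇒ W
n=26: the only move is to 25(W), a W ⇒ L
n=27: can move to 9, which is L ⇒ W
From 27, the L positions reachable in one move are: 9, 26. Any move reaching one of these is winning.

Move to 9.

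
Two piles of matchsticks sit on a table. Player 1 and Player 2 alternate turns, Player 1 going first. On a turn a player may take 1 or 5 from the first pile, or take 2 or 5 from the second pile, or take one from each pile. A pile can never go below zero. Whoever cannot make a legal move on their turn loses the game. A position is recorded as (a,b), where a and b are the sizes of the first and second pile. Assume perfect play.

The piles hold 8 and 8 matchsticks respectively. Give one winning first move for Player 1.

Positions with no move are L. A position that does have a move is losing for the player to move precisely when every available move leads to a winning position for the opponent. Fill in the labels:
No move ever increases a pile, so every position that can arise here has a ≤ 8 and b ≤ 8; it is enough to label the cells with 0 ≤ a ≤ 8 and 0 ≤ b ≤ 8.
Every move lowers a or b (never raises either), so fill the grid row by row in increasing a, and left to right within a row: each cell's successors are then already labelled.
      b=0  b=1  b=2  b=3  b=4  b=5  b=6  b=7  b=8
a=0:    L    L    W    W    L    W    W    L    L
a=1:    W    W    W    L    W    W    L    W    W
a=2:    L    L    W    W    W    W    W    W    L
a=3:    W    W    W    L    L    W    W    L    W
a=4:    L    L    W    W    W    W    W    W    W
a=5:    W    W    W    L    W    W    L    W    W
a=6:    L    L    W    W    W    W    W    W    L
a=7:    W    W    W    L    L    W    W    L    W
a=8:    L    L    W    W    W    W    W    W    W
Cells with no legal move (terminal, hence L): (0,0), (0,1).
The remaining L cells, each justified by listing all of its moves:
(0,4): the only move is to (0,2)(W), a W ⇒ L
(0,7): moves to (0,5)(W), (0,2)(W); every one is W ⇒ L
(0,8): moves to (0,6)(W), (0,3)(W); every one is W ⇒ L
(1,3): moves to (0,3)(W), (1,1)(W), (0,2)(W); every one is W ⇒ L
(1,6): moves to (0,6)(W), (1,4)(W), (1,1)(W), (0,5)(W); every one is W ⇒ L
(2,0): the only move is to (1,0)(W), a W ⇒ L
(2,1): moves to (1,1)(W), (1,0)(W); every one is W ⇒ L
(2,8): moves to (1,8)(W), (2,6)(W), (2,3)(W), (1,7)(W); every one is W ⇒ L
(3,3): moves to (2,3)(W), (3,1)(W), (2,2)(W); every one is W ⇒ L
(3,4): moves to (2,4)(W), (3,2)(W), (2,3)(W); every one is W ⇒ L
(3,7): moves to (2,7)(W), (3,5)(W), (3,2)(W), (2,6)(W); every one is W ⇒ L
(4,0): the only move is to (3,0)(W), a W ⇒ L
(4,1): moves to (3,1)(W), (3,0)(W); every one is W ⇒ L
(5,3): moves to (4,3)(W), (0,3)(W), (5,1)(W), (4,2)(W); every one is W ⇒ L
(5,6): moves to (4,6)(W), (0,6)(W), (5,4)(W), (5,1)(W), (4,5)(W); every one is W ⇒ L
(6,0): moves to (5,0)(W), (1,0)(W); every one is W ⇒ L
(6,1): moves to (5,1)(W), (1,1)(W), (5,0)(W); every one is W ⇒ L
(6,8): moves to (5,8)(W), (1,8)(W), (6,6)(W), (6,3)(W), (5,7)(W); every one is W ⇒ L
(7,3): moves to (6,3)(W), (2,3)(W), (7,1)(W), (6,2)(W); every one is W ⇒ L
(7,4): moves to (6,4)(W), (2,4)(W), (7,2)(W), (6,3)(W); every one is W ⇒ L
(7,7): moves to (6,7)(W), (2,7)(W), (7,5)(W), (7,2)(W), (6,6)(W); every one is W ⇒ L
(8,0): moves to (7,0)(W), (3,0)(W); every one is W ⇒ L
(8,1): moves to (7,1)(W), (3,1)(W), (7,0)(W); every one is W ⇒ L
Every other cell has at least one move into one of the L cells above, so it is W.
From (8,8), the L positions reachable in one move are: (7,7).

Move to (7,7).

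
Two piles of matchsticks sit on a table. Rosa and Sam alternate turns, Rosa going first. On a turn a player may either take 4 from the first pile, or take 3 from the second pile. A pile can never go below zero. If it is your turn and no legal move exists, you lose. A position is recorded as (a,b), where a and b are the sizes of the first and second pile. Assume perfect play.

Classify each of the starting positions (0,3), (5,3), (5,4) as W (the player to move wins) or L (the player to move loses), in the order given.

Work bottom-up. With no move the player to move loses. Otherwise the position is W if at least one move leads to an L position for the opponent, and L if every move leads to a W.
No move ever increases a pile, so every position that can arise here has a ≤ 5 and b ≤ 4; it is enough to label the cells with 0 ≤ a ≤ 5 and 0 ≤ b ≤ 4.
Every move lowers a or b (never raises either), so fill the grid row by row in increasing a, and left to right within a row: each cell's successors are then already labelled.
      b=0  b=1  b=2  b=3  b=4
a=0:    L    L    L    W    W
a=1:    L    L    L    W    W
a=2:    L    L    L    W    W
a=3:    L    L    L    W    W
a=4:    W    W    W    L    L
a=5:    W    W    W    L    L
Cells with no legal move (terminal, hence L): (0,0), (0,1), (0,2), (1,0), (1,1), (1,2), (2,0), (2,1), (2,2), (3,0), (3,1), (3,2).
The remaining L cells, each justified by listing all of its moves:
(4,3): →(0,3)(W), (4,0)(W) — all W, so L
(4,4): →(0,4)(W), (4,1)(W) — all W, so L
(5,3): →(1,3)(W), (5,0)(W) — all W, so L
(5,4): →(1,4)(W), (5,1)(W) — all W, so L
Every other cell has at least one move into one of the L cells above, so it is W.
(0,3): the move to (0,0) reaches an L cell, so W
(5,3): one of the L cells justified above, so L
(5,4): one of the L cells justified above, so L

(0,3): W, (5,3): L, (5,4): L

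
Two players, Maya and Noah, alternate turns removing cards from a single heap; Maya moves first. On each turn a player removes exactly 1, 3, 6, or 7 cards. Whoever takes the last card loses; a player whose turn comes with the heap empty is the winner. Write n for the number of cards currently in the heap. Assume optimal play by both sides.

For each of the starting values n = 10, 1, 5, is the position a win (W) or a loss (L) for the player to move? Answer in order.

10: W, 1: L, 5: L

Build the W/L table. Terminal = W. A non-terminal position is W if it has a move to some L; otherwise it is L.
n=0: no move; the opponent has just taken the last card and therefore loses → W
n=1: only reaches 0(W), which is W → L
n=2: reaches L-position 1 → W
n=3: only reaches 2(W), 0(W), all W → L
n=4: reaches L-position 3 → W
n=5: only reaches 4(W), 2(W), all W → L
n=6: reaches L-position 5 → W
n=7: reaches L-position 1 → W
n=8: reaches L-position 5 → W
n=9: reaches L-position 3 → W
n=10: reaches L-position 3 → W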